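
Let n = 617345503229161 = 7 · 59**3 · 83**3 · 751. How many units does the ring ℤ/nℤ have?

513232993818000

φ(7) = 7 − 1 = 6.
φ(59^3) = 59^3 − 59^2 = 205379 − 3481 = 201898.
φ(83^3) = 83^2·(83−1) = 6889·82 = 564898.
φ(751) = 751 − 1 = 750.
Multiply: 6 · 201898 · 564898 · 750 = 513232993818000.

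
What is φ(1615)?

1152

1615 = 5 × 17 × 19.
φ(1615) = 1615 · (1 − 1/5) · (1 − 1/17) · (1 − 1/19)
       = 1615 · 1152/1615 = 1152.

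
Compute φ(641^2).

410240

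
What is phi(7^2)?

φ(7^2) = 7^1·(7−1) = 7·6 = 42.

42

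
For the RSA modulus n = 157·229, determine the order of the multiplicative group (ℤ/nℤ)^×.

φ(157) = 157 − 1 = 156.
φ(229) = 229 − 1 = 228.
Since φ is multiplicative, φ(35953) = 156 · 228 = 35568.

35568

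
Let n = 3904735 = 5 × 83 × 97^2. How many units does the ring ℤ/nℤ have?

φ(5) = 5 − 1 = 4.
φ(83) = 83 − 1 = 82.
φ(97^2) = 97^1·(97−1) = 97·96 = 9312.
φ(3904735) = 4 × 82 × 9312 = 3054336.

3054336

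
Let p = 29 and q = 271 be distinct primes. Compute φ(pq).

φ(n) = (p − 1)(q − 1) = (29−1)(271−1) = 28·270 = 7560.

7560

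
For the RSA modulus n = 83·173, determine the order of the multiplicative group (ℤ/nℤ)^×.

14104

φ(83) = 83 − 1 = 82.
φ(173) = 173 − 1 = 172.
Multiply: 82 · 172 = 14104.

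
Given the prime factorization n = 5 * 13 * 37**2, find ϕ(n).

63936

φ(5) = 5 − 1 = 4.
φ(13) = 13 − 1 = 12.
φ(37^2) = 37^2 − 37^1 = 1369 − 37 = 1332.
Since φ is multiplicative, φ(88985) = 4 · 12 · 1332 = 63936.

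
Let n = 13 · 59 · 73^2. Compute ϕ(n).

3658176

φ(13) = 13 − 1 = 12.
φ(59) = 59 − 1 = 58.
φ(73^2) = 73^2 − 73^1 = 5329 − 73 = 5256.
Since φ is multiplicative, φ(4087343) = 12 · 58 · 5256 = 3658176.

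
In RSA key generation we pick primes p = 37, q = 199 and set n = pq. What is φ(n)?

7128

φ(n) = (p − 1)(q − 1) = (37−1)(199−1) = 36·198 = 7128.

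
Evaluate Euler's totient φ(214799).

Factor 214799: 214799 = 13^2 × 31 × 41.
φ(214799) = 214799 · (1 − 1/13) · (1 − 1/31) · (1 − 1/41)
       = 214799 · 14400/16523 = 187200.

187200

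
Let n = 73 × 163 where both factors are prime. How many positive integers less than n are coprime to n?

11664

φ(n) = (p − 1)(q − 1) = (73−1)(163−1) = 72·162 = 11664.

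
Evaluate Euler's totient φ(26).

12

First factor: 26 = 2 · 13.
φ(2) = 2 − 1 = 1.
φ(13) = 13 − 1 = 12.
φ(26) = 1 × 12 = 12.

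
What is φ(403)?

First factor: 403 = 13 · 31.
φ(13) = 13 − 1 = 12.
φ(31) = 31 − 1 = 30.
Since φ is multiplicative, φ(403) = 12 · 30 = 360.

360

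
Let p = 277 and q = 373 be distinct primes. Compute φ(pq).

102672

φ(277) = 277 − 1 = 276.
φ(373) = 373 − 1 = 372.
Multiply: 276 · 372 = 102672.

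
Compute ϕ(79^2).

φ(6241) = 6241 · (1 − 1/79)
       = 6241 · 78/79 = 6162.

6162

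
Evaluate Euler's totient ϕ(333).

216

First factor: 333 = 3**2 · 37.
φ(3^2) = 3^1·(3−1) = 3·2 = 6.
φ(37) = 37 − 1 = 36.
Since φ is multiplicative, φ(333) = 6 · 36 = 216.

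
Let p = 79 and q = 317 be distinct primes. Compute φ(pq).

φ(n) = (p − 1)(q − 1) = (79−1)(317−1) = 78·316 = 24648.

24648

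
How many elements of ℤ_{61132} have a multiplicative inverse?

First factor: 61132 = 2**2 * 17 * 29 * 31.
φ(2^2) = 2^2 − 2^1 = 4 − 2 = 2.
φ(17) = 17 − 1 = 16.
φ(29) = 29 − 1 = 28.
φ(31) = 31 − 1 = 30.
φ(61132) = 2 × 16 × 28 × 30 = 26880.

26880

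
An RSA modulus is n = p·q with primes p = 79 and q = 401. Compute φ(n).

31200

φ(pq) = (p−1)(q−1) = 78 · 400 = 31200.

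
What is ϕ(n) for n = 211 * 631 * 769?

101606400

φ(211) = 211 − 1 = 210.
φ(631) = 631 − 1 = 630.
φ(769) = 769 − 1 = 768.
Multiply: 210 · 630 · 768 = 101606400.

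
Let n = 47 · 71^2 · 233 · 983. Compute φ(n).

φ(54265523153) = 54265523153 · (1 − 1/47) · (1 − 1/71) · (1 − 1/233) · (1 − 1/983)
       = 54265523153 · 733593280/764303143 = 52085122880.

52085122880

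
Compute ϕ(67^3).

296274

φ(67^3) = 67^3 − 67^2 = 300763 − 4489 = 296274.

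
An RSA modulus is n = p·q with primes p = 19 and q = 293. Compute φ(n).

φ(pq) = (p−1)(q−1) = 18 · 292 = 5256.

5256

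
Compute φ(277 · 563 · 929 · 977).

140489281536

φ(141546273983) = 141546273983 · (1 − 1/277) · (1 − 1/563) · (1 − 1/929) · (1 − 1/977)
       = 141546273983 · 140489281536/141546273983 = 140489281536.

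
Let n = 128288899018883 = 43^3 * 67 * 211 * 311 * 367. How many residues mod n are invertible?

φ(128288899018883) = 128288899018883 · (1 − 1/43) · (1 − 1/67) · (1 − 1/211) · (1 − 1/311) · (1 − 1/367)
       = 128288899018883 · 66047335200/69382855067 = 122121522784800.

122121522784800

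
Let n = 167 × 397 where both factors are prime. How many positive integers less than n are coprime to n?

For distinct primes, φ(pq) = (p−1)(q−1) = 166 × 396 = 65736.

65736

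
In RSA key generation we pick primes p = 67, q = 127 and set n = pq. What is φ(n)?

φ(8509) = 8509 · (1 − 1/67) · (1 − 1/127)
       = 8509 · 8316/8509 = 8316.

8316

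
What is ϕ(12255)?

6048

First factor: 12255 = 3 · 5 · 19 · 43.
φ(3) = 3 − 1 = 2.
φ(5) = 5 − 1 = 4.
φ(19) = 19 − 1 = 18.
φ(43) = 43 − 1 = 42.
Multiply: 2 · 4 · 18 · 42 = 6048.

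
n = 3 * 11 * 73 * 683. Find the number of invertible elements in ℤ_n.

φ(1645347) = 1645347 · (1 − 1/3) · (1 − 1/11) · (1 − 1/73) · (1 − 1/683)
       = 1645347 · 982080/1645347 = 982080.

982080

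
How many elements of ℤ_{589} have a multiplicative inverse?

Factor 589: 589 = 19 · 31.
φ(589) = 589 · (1 − 1/19) · (1 − 1/31)
       = 589 · 540/589 = 540.

540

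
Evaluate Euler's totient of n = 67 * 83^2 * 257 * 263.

φ(31197504733) = 31197504733 · (1 − 1/67) · (1 − 1/83) · (1 − 1/257) · (1 − 1/263)
       = 31197504733 · 362993664/375873551 = 30128474112.

30128474112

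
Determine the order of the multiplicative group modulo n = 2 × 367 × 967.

353556

φ(709778) = 709778 · (1 − 1/2) · (1 − 1/367) · (1 − 1/967)
       = 709778 · 353556/709778 = 353556.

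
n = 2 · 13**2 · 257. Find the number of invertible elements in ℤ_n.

φ(2) = 2 − 1 = 1.
φ(13^2) = 13^1·(13−1) = 13·12 = 156.
φ(257) = 257 − 1 = 256.
φ(86866) = 1 × 156 × 256 = 39936.

39936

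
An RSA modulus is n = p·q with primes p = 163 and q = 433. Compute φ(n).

For distinct primes, φ(pq) = (p−1)(q−1) = 162 × 432 = 69984.

69984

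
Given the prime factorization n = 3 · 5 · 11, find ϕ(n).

80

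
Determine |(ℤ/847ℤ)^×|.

Factor 847: 847 = 7 · 11^2.
φ(847) = 847 · (1 − 1/7) · (1 − 1/11)
       = 847 · 60/77 = 660.

660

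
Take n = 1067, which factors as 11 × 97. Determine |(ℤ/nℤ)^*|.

960

φ(1067) = 1067 · (1 − 1/11) · (1 − 1/97)
       = 1067 · 960/1067 = 960.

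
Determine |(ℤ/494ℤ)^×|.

216

494 = 2 · 13 · 19.
φ(2) = 2 − 1 = 1.
φ(13) = 13 − 1 = 12.
φ(19) = 19 − 1 = 18.
φ(494) = 1 × 12 × 18 = 216.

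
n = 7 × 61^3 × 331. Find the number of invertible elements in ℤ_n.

φ(525914977) = 525914977 · (1 − 1/7) · (1 − 1/61) · (1 − 1/331)
       = 525914977 · 118800/141337 = 442054800.

442054800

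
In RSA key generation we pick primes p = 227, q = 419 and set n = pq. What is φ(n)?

φ(pq) = (p−1)(q−1) = 226 · 418 = 94468.

94468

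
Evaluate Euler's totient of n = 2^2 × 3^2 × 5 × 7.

288

φ(2^2) = 2^1·(2−1) = 2·1 = 2.
φ(3^2) = 3^2 − 3^1 = 9 − 3 = 6.
φ(5) = 5 − 1 = 4.
φ(7) = 7 − 1 = 6.
Multiply: 2 · 6 · 4 · 6 = 288.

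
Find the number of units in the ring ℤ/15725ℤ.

Factor 15725: 15725 = 5^2 · 17 · 37.
φ(5^2) = 5^2 − 5^1 = 25 − 5 = 20.
φ(17) = 17 − 1 = 16.
φ(37) = 37 − 1 = 36.
Since φ is multiplicative, φ(15725) = 20 · 16 · 36 = 11520.

11520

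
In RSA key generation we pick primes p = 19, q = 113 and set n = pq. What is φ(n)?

2016

φ(pq) = (p−1)(q−1) = 18 · 112 = 2016.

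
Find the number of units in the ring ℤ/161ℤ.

132

Factor 161: 161 = 7 · 23.
φ(7) = 7 − 1 = 6.
φ(23) = 23 − 1 = 22.
φ(161) = 6 × 22 = 132.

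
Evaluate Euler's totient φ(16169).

14256

Factor 16169: 16169 = 19 · 23 · 37.
φ(19) = 19 − 1 = 18.
φ(23) = 23 − 1 = 22.
φ(37) = 37 − 1 = 36.
Multiply: 18 · 22 · 36 = 14256.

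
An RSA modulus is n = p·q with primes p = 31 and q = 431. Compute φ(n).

φ(13361) = 13361 · (1 − 1/31) · (1 − 1/431)
       = 13361 · 12900/13361 = 12900.

12900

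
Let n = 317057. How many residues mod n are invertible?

317057 = 13 · 29**3.
φ(317057) = 317057 · (1 − 1/13) · (1 − 1/29)
       = 317057 · 336/377 = 282576.

282576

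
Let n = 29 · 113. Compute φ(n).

φ(3277) = 3277 · (1 − 1/29) · (1 − 1/113)
       = 3277 · 3136/3277 = 3136.

3136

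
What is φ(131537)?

99792

Factor 131537: 131537 = 7 · 19 · 23 · 43.
φ(7) = 7 − 1 = 6.
φ(19) = 19 − 1 = 18.
φ(23) = 23 − 1 = 22.
φ(43) = 43 − 1 = 42.
φ(131537) = 6 × 18 × 22 × 42 = 99792.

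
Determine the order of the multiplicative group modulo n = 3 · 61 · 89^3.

φ(129009327) = 129009327 · (1 − 1/3) · (1 − 1/61) · (1 − 1/89)
       = 129009327 · 10560/16287 = 83645760.

83645760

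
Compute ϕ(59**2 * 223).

759684

φ(59^2) = 59^2 − 59^1 = 3481 − 59 = 3422.
φ(223) = 223 − 1 = 222.
φ(776263) = 3422 × 222 = 759684.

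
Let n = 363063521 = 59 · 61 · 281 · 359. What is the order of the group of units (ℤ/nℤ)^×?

348835200

φ(59) = 59 − 1 = 58.
φ(61) = 61 − 1 = 60.
φ(281) = 281 − 1 = 280.
φ(359) = 359 − 1 = 358.
Multiply: 58 · 60 · 280 · 358 = 348835200.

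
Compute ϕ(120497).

Prime factorization: 120497 = 13**2 · 23 · 31.
φ(13^2) = 13^2 − 13^1 = 169 − 13 = 156.
φ(23) = 23 − 1 = 22.
φ(31) = 31 − 1 = 30.
Since φ is multiplicative, φ(120497) = 156 · 22 · 30 = 102960.

102960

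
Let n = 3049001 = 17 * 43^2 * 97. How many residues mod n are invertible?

φ(17) = 17 − 1 = 16.
φ(43^2) = 43^1·(43−1) = 43·42 = 1806.
φ(97) = 97 − 1 = 96.
φ(3049001) = 16 × 1806 × 96 = 2774016.

2774016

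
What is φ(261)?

168

Prime factorization: 261 = 3**2 · 29.
φ(3^2) = 3^1·(3−1) = 3·2 = 6.
φ(29) = 29 − 1 = 28.
Multiply: 6 · 28 = 168.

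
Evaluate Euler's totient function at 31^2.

930

φ(31^2) = 31^2 − 31^1 = 961 − 31 = 930.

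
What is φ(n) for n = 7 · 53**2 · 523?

φ(10283749) = 10283749 · (1 − 1/7) · (1 − 1/53) · (1 − 1/523)
       = 10283749 · 162864/194033 = 8631792.

8631792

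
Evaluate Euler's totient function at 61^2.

3660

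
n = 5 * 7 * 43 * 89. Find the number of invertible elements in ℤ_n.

88704

φ(133945) = 133945 · (1 − 1/5) · (1 − 1/7) · (1 − 1/43) · (1 − 1/89)
       = 133945 · 88704/133945 = 88704.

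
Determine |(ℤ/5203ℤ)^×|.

4620

Factor 5203: 5203 = 11^2 · 43.
φ(5203) = 5203 · (1 − 1/11) · (1 − 1/43)
       = 5203 · 420/473 = 4620.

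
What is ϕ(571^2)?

325470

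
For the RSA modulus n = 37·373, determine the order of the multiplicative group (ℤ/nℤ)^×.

φ(n) = (p − 1)(q − 1) = (37−1)(373−1) = 36·372 = 13392.

13392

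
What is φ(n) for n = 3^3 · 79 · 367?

φ(782811) = 782811 · (1 − 1/3) · (1 − 1/79) · (1 − 1/367)
       = 782811 · 57096/86979 = 513864.

513864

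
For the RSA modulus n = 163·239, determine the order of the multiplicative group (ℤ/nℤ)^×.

38556

φ(163) = 163 − 1 = 162.
φ(239) = 239 − 1 = 238.
φ(38957) = 162 × 238 = 38556.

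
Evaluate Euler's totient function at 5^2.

20

φ(25) = 25 · (1 − 1/5)
       = 25 · 4/5 = 20.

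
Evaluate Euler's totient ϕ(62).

Prime factorization: 62 = 2 × 31.
φ(2) = 2 − 1 = 1.
φ(31) = 31 − 1 = 30.
Multiply: 1 · 30 = 30.

30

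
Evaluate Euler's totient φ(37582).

16632

Factor 37582: 37582 = 2 · 19 · 23 · 43.
φ(37582) = 37582 · (1 − 1/2) · (1 − 1/19) · (1 − 1/23) · (1 − 1/43)
       = 37582 · 16632/37582 = 16632.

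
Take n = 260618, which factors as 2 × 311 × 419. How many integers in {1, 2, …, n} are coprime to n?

φ(2) = 2 − 1 = 1.
φ(311) = 311 − 1 = 310.
φ(419) = 419 − 1 = 418.
Since φ is multiplicative, φ(260618) = 1 · 310 · 418 = 129580.

129580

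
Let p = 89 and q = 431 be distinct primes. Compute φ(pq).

φ(pq) = (p−1)(q−1) = 88 · 430 = 37840.

37840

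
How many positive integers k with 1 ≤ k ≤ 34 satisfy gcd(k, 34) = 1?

Prime factorization: 34 = 2 · 17.
φ(2) = 2 − 1 = 1.
φ(17) = 17 − 1 = 16.
Since φ is multiplicative, φ(34) = 1 · 16 = 16.

16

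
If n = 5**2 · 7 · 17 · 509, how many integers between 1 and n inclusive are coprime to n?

φ(5^2) = 5^1·(5−1) = 5·4 = 20.
φ(7) = 7 − 1 = 6.
φ(17) = 17 − 1 = 16.
φ(509) = 509 − 1 = 508.
φ(1514275) = 20 × 6 × 16 × 508 = 975360.

975360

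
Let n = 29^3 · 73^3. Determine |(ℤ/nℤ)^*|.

φ(9487735613) = 9487735613 · (1 − 1/29) · (1 − 1/73)
       = 9487735613 · 2016/2117 = 9035085024.

9035085024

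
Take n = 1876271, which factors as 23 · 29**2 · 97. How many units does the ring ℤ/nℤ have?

φ(23) = 23 − 1 = 22.
φ(29^2) = 29^1·(29−1) = 29·28 = 812.
φ(97) = 97 − 1 = 96.
Since φ is multiplicative, φ(1876271) = 22 · 812 · 96 = 1714944.

1714944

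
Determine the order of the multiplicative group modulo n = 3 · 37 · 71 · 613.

φ(4831053) = 4831053 · (1 − 1/3) · (1 − 1/37) · (1 − 1/71) · (1 − 1/613)
       = 4831053 · 3084480/4831053 = 3084480.

3084480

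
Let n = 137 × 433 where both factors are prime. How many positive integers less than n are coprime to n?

φ(n) = (p − 1)(q − 1) = (137−1)(433−1) = 136·432 = 58752.

58752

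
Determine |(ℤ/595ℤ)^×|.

Prime factorization: 595 = 5 × 7 × 17.
φ(595) = 595 · (1 − 1/5) · (1 − 1/7) · (1 − 1/17)
       = 595 · 384/595 = 384.

384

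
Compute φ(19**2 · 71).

23940

φ(25631) = 25631 · (1 − 1/19) · (1 − 1/71)
       = 25631 · 1260/1349 = 23940.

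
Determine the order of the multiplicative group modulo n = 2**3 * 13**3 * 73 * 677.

394827264

φ(2^3) = 2^3 − 2^2 = 8 − 4 = 4.
φ(13^3) = 13^2·(13−1) = 169·12 = 2028.
φ(73) = 73 − 1 = 72.
φ(677) = 677 − 1 = 676.
Multiply: 4 · 2028 · 72 · 676 = 394827264.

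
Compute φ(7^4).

2058

φ(2401) = 2401 · (1 − 1/7)
       = 2401 · 6/7 = 2058.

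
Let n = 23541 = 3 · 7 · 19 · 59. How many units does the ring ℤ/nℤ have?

φ(3) = 3 − 1 = 2.
φ(7) = 7 − 1 = 6.
φ(19) = 19 − 1 = 18.
φ(59) = 59 − 1 = 58.
φ(23541) = 2 × 6 × 18 × 58 = 12528.

12528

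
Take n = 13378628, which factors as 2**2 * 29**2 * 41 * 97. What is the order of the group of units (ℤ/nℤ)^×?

φ(2^2) = 2^1·(2−1) = 2·1 = 2.
φ(29^2) = 29^2 − 29^1 = 841 − 29 = 812.
φ(41) = 41 − 1 = 40.
φ(97) = 97 − 1 = 96.
Multiply: 2 · 812 · 40 · 96 = 6236160.

6236160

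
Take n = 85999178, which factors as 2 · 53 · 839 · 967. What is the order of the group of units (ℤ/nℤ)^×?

42094416

φ(2) = 2 − 1 = 1.
φ(53) = 53 − 1 = 52.
φ(839) = 839 − 1 = 838.
φ(967) = 967 − 1 = 966.
Since φ is multiplicative, φ(85999178) = 1 · 52 · 838 · 966 = 42094416.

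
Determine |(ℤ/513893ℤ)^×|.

Prime factorization: 513893 = 17 * 19 * 37 * 43.
φ(513893) = 513893 · (1 − 1/17) · (1 − 1/19) · (1 − 1/37) · (1 − 1/43)
       = 513893 · 435456/513893 = 435456.

435456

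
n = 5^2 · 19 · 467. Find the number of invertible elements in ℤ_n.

167760

φ(5^2) = 5^2 − 5^1 = 25 − 5 = 20.
φ(19) = 19 − 1 = 18.
φ(467) = 467 − 1 = 466.
Since φ is multiplicative, φ(221825) = 20 · 18 · 466 = 167760.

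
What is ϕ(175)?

175 = 5^2 · 7.
φ(175) = 175 · (1 − 1/5) · (1 − 1/7)
       = 175 · 24/35 = 120.

120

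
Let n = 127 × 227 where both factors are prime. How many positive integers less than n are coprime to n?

28476

φ(28829) = 28829 · (1 − 1/127) · (1 − 1/227)
       = 28829 · 28476/28829 = 28476.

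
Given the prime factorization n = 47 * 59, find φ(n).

2668

φ(47) = 47 − 1 = 46.
φ(59) = 59 − 1 = 58.
φ(2773) = 46 × 58 = 2668.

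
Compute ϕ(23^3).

φ(12167) = 12167 · (1 − 1/23)
       = 12167 · 22/23 = 11638.

11638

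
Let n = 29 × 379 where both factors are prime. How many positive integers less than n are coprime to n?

10584

φ(n) = (p − 1)(q − 1) = (29−1)(379−1) = 28·378 = 10584.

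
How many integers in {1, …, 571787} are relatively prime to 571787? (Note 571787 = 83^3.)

φ(571787) = 571787 · (1 − 1/83)
       = 571787 · 82/83 = 564898.

564898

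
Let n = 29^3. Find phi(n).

23548

φ(24389) = 24389 · (1 − 1/29)
       = 24389 · 28/29 = 23548.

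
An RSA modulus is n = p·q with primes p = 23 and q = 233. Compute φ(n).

φ(23) = 23 − 1 = 22.
φ(233) = 233 − 1 = 232.
φ(5359) = 22 × 232 = 5104.

5104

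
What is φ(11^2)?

110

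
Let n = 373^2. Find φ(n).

138756

φ(139129) = 139129 · (1 − 1/373)
       = 139129 · 372/373 = 138756.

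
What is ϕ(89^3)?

697048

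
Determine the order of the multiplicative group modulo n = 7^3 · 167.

48804

φ(57281) = 57281 · (1 − 1/7) · (1 − 1/167)
       = 57281 · 996/1169 = 48804.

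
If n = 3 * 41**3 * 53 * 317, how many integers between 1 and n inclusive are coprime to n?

φ(3473825163) = 3473825163 · (1 − 1/3) · (1 − 1/41) · (1 − 1/53) · (1 − 1/317)
       = 3473825163 · 1314560/2066523 = 2209775360.

2209775360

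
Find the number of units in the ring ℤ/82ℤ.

40

82 = 2 * 41.
φ(82) = 82 · (1 − 1/2) · (1 − 1/41)
       = 82 · 40/82 = 40.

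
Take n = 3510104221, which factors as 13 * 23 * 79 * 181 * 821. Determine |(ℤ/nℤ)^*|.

3039379200

φ(13) = 13 − 1 = 12.
φ(23) = 23 − 1 = 22.
φ(79) = 79 − 1 = 78.
φ(181) = 181 − 1 = 180.
φ(821) = 821 − 1 = 820.
Since φ is multiplicative, φ(3510104221) = 12 · 22 · 78 · 180 · 820 = 3039379200.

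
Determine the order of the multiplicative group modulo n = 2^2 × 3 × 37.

144

φ(2^2) = 2^2 − 2^1 = 4 − 2 = 2.
φ(3) = 3 − 1 = 2.
φ(37) = 37 − 1 = 36.
φ(444) = 2 × 2 × 36 = 144.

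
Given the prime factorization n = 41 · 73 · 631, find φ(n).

φ(41) = 41 − 1 = 40.
φ(73) = 73 − 1 = 72.
φ(631) = 631 − 1 = 630.
φ(1888583) = 40 × 72 × 630 = 1814400.

1814400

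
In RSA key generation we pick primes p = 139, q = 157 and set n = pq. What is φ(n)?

21528

φ(n) = (p − 1)(q − 1) = (139−1)(157−1) = 138·156 = 21528.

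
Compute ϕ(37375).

37375 = 5^3 * 13 * 23.
φ(5^3) = 5^3 − 5^2 = 125 − 25 = 100.
φ(13) = 13 − 1 = 12.
φ(23) = 23 − 1 = 22.
Since φ is multiplicative, φ(37375) = 100 · 12 · 22 = 26400.

26400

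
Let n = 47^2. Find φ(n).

φ(2209) = 2209 · (1 − 1/47)
       = 2209 · 46/47 = 2162.

2162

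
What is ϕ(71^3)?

φ(357911) = 357911 · (1 − 1/71)
       = 357911 · 70/71 = 352870.

352870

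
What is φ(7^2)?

42

φ(7^2) = 7^1·(7−1) = 7·6 = 42.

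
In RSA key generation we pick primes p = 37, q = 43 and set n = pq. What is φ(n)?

φ(1591) = 1591 · (1 − 1/37) · (1 − 1/43)
       = 1591 · 1512/1591 = 1512.

1512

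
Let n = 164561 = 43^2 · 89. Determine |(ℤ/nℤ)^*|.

158928

φ(164561) = 164561 · (1 − 1/43) · (1 − 1/89)
       = 164561 · 3696/3827 = 158928.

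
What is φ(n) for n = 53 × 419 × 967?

φ(21474169) = 21474169 · (1 − 1/53) · (1 − 1/419) · (1 − 1/967)
       = 21474169 · 20996976/21474169 = 20996976.

20996976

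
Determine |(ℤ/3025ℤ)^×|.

First factor: 3025 = 5**2 * 11**2.
φ(3025) = 3025 · (1 − 1/5) · (1 − 1/11)
       = 3025 · 40/55 = 2200.

2200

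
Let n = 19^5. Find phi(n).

2345778

φ(2476099) = 2476099 · (1 − 1/19)
       = 2476099 · 18/19 = 2345778.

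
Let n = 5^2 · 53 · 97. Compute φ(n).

φ(5^2) = 5^1·(5−1) = 5·4 = 20.
φ(53) = 53 − 1 = 52.
φ(97) = 97 − 1 = 96.
Multiply: 20 · 52 · 96 = 99840.

99840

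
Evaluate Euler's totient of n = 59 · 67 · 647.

φ(59) = 59 − 1 = 58.
φ(67) = 67 − 1 = 66.
φ(647) = 647 − 1 = 646.
Since φ is multiplicative, φ(2557591) = 58 · 66 · 646 = 2472888.

2472888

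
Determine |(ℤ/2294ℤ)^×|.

First factor: 2294 = 2 · 31 · 37.
φ(2) = 2 − 1 = 1.
φ(31) = 31 − 1 = 30.
φ(37) = 37 − 1 = 36.
φ(2294) = 1 × 30 × 36 = 1080.

1080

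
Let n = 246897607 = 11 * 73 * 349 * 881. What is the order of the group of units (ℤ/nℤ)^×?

φ(246897607) = 246897607 · (1 − 1/11) · (1 − 1/73) · (1 − 1/349) · (1 − 1/881)
       = 246897607 · 220492800/246897607 = 220492800.

220492800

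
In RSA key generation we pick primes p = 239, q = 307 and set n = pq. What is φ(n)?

For distinct primes, φ(pq) = (p−1)(q−1) = 238 × 306 = 72828.

72828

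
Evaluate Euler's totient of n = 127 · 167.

20916

φ(127) = 127 − 1 = 126.
φ(167) = 167 − 1 = 166.
Multiply: 126 · 166 = 20916.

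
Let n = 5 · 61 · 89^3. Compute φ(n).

167291520

φ(5) = 5 − 1 = 4.
φ(61) = 61 − 1 = 60.
φ(89^3) = 89^2·(89−1) = 7921·88 = 697048.
Multiply: 4 · 60 · 697048 = 167291520.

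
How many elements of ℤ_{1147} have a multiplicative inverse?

1080

Factor 1147: 1147 = 31 × 37.
φ(31) = 31 − 1 = 30.
φ(37) = 37 − 1 = 36.
φ(1147) = 30 × 36 = 1080.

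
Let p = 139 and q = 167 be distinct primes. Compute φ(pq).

22908

φ(n) = (p − 1)(q − 1) = (139−1)(167−1) = 138·166 = 22908.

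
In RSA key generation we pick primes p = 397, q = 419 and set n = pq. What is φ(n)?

φ(n) = (p − 1)(q − 1) = (397−1)(419−1) = 396·418 = 165528.

165528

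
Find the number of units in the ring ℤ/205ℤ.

160

First factor: 205 = 5 · 41.
φ(205) = 205 · (1 − 1/5) · (1 − 1/41)
       = 205 · 160/205 = 160.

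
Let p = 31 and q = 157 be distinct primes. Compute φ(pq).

4680

For distinct primes, φ(pq) = (p−1)(q−1) = 30 × 156 = 4680.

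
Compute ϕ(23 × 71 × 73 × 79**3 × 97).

φ(5701144556647) = 5701144556647 · (1 − 1/23) · (1 − 1/71) · (1 − 1/73) · (1 − 1/79) · (1 − 1/97)
       = 5701144556647 · 830269440/913498567 = 5181711575040.

5181711575040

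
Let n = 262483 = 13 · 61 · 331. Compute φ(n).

φ(262483) = 262483 · (1 − 1/13) · (1 − 1/61) · (1 − 1/331)
       = 262483 · 237600/262483 = 237600.

237600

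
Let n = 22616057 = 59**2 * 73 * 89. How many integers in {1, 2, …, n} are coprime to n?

21681792

φ(59^2) = 59^1·(59−1) = 59·58 = 3422.
φ(73) = 73 − 1 = 72.
φ(89) = 89 − 1 = 88.
Since φ is multiplicative, φ(22616057) = 3422 · 72 · 88 = 21681792.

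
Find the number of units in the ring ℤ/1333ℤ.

1333 = 31 × 43.
φ(31) = 31 − 1 = 30.
φ(43) = 43 − 1 = 42.
Since φ is multiplicative, φ(1333) = 30 · 42 = 1260.

1260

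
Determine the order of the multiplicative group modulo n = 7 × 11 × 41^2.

98400

φ(7) = 7 − 1 = 6.
φ(11) = 11 − 1 = 10.
φ(41^2) = 41^2 − 41^1 = 1681 − 41 = 1640.
Since φ is multiplicative, φ(129437) = 6 · 10 · 1640 = 98400.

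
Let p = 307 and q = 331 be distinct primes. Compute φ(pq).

100980

φ(307) = 307 − 1 = 306.
φ(331) = 331 − 1 = 330.
Multiply: 306 · 330 = 100980.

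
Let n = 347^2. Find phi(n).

120062

φ(347^2) = 347^2 − 347^1 = 120409 − 347 = 120062.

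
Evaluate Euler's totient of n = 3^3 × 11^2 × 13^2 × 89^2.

φ(4373366283) = 4373366283 · (1 − 1/3) · (1 − 1/11) · (1 − 1/13) · (1 − 1/89)
       = 4373366283 · 21120/38181 = 2419148160.

2419148160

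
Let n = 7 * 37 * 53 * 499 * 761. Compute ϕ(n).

4251087360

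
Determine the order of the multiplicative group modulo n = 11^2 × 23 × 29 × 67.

4472160

φ(5407369) = 5407369 · (1 − 1/11) · (1 − 1/23) · (1 − 1/29) · (1 − 1/67)
       = 5407369 · 406560/491579 = 4472160.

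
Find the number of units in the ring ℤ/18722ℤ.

7920

Prime factorization: 18722 = 2 · 11 · 23 · 37.
φ(2) = 2 − 1 = 1.
φ(11) = 11 − 1 = 10.
φ(23) = 23 − 1 = 22.
φ(37) = 37 − 1 = 36.
Multiply: 1 · 10 · 22 · 36 = 7920.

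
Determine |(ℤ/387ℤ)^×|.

252

First factor: 387 = 3**2 · 43.
φ(3^2) = 3^2 − 3^1 = 9 − 3 = 6.
φ(43) = 43 − 1 = 42.
φ(387) = 6 × 42 = 252.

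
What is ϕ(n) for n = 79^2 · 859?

φ(79^2) = 79^1·(79−1) = 79·78 = 6162.
φ(859) = 859 − 1 = 858.
Multiply: 6162 · 858 = 5286996.

5286996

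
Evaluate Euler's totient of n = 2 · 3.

2

φ(2) = 2 − 1 = 1.
φ(3) = 3 − 1 = 2.
φ(6) = 1 × 2 = 2.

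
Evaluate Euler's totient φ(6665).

5040

Prime factorization: 6665 = 5 * 31 * 43.
φ(5) = 5 − 1 = 4.
φ(31) = 31 − 1 = 30.
φ(43) = 43 − 1 = 42.
Since φ is multiplicative, φ(6665) = 4 · 30 · 42 = 5040.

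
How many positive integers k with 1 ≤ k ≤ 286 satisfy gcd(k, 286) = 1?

Factor 286: 286 = 2 * 11 * 13.
φ(286) = 286 · (1 − 1/2) · (1 − 1/11) · (1 − 1/13)
       = 286 · 120/286 = 120.

120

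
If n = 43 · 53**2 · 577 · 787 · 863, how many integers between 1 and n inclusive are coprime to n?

φ(47334907852919) = 47334907852919 · (1 − 1/43) · (1 − 1/53) · (1 − 1/577) · (1 − 1/787) · (1 − 1/863)
       = 47334907852919 · 852324415488/893111468923 = 45173194020864.

45173194020864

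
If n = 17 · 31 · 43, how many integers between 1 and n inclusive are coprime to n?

20160

φ(22661) = 22661 · (1 − 1/17) · (1 − 1/31) · (1 − 1/43)
       = 22661 · 20160/22661 = 20160.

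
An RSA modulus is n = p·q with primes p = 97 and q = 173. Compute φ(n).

φ(n) = (p − 1)(q − 1) = (97−1)(173−1) = 96·172 = 16512.

16512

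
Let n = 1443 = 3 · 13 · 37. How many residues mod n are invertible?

φ(3) = 3 − 1 = 2.
φ(13) = 13 − 1 = 12.
φ(37) = 37 − 1 = 36.
φ(1443) = 2 × 12 × 36 = 864.

864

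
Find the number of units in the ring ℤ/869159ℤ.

752640

First factor: 869159 = 17 · 29 · 41 · 43.
φ(17) = 17 − 1 = 16.
φ(29) = 29 − 1 = 28.
φ(41) = 41 − 1 = 40.
φ(43) = 43 − 1 = 42.
Since φ is multiplicative, φ(869159) = 16 · 28 · 40 · 42 = 752640.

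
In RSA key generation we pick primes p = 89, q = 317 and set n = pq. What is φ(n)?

For distinct primes, φ(pq) = (p−1)(q−1) = 88 × 316 = 27808.

27808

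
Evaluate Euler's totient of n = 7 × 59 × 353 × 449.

54878208

φ(65459261) = 65459261 · (1 − 1/7) · (1 − 1/59) · (1 − 1/353) · (1 − 1/449)
       = 65459261 · 54878208/65459261 = 54878208.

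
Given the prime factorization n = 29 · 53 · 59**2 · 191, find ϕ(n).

946662080

φ(1021906727) = 1021906727 · (1 − 1/29) · (1 − 1/53) · (1 − 1/59) · (1 − 1/191)
       = 1021906727 · 16045120/17320453 = 946662080.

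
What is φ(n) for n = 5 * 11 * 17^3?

184960

φ(270215) = 270215 · (1 − 1/5) · (1 − 1/11) · (1 − 1/17)
       = 270215 · 640/935 = 184960.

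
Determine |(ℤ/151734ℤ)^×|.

43560

151734 = 2 * 3 * 11^3 * 19.
φ(151734) = 151734 · (1 − 1/2) · (1 − 1/3) · (1 − 1/11) · (1 − 1/19)
       = 151734 · 360/1254 = 43560.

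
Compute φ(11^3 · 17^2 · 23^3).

3830298560

φ(4680146053) = 4680146053 · (1 − 1/11) · (1 − 1/17) · (1 − 1/23)
       = 4680146053 · 3520/4301 = 3830298560.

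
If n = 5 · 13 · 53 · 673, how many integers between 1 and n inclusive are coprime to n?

φ(2318485) = 2318485 · (1 − 1/5) · (1 − 1/13) · (1 − 1/53) · (1 − 1/673)
       = 2318485 · 1677312/2318485 = 1677312.

1677312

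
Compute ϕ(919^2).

843642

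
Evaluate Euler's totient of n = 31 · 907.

φ(28117) = 28117 · (1 − 1/31) · (1 − 1/907)
       = 28117 · 27180/28117 = 27180.

27180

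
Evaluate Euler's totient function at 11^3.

1210

φ(11^3) = 11^2·(11−1) = 121·10 = 1210.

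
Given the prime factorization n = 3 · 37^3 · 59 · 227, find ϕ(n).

1292029344

φ(3) = 3 − 1 = 2.
φ(37^3) = 37^2·(37−1) = 1369·36 = 49284.
φ(59) = 59 − 1 = 58.
φ(227) = 227 − 1 = 226.
Since φ is multiplicative, φ(2035186887) = 2 · 49284 · 58 · 226 = 1292029344.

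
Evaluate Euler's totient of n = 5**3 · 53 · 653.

3390400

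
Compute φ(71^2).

4970

φ(71^2) = 71^1·(71−1) = 71·70 = 4970.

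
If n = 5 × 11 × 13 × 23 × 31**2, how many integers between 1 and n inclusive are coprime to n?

9820800

φ(5) = 5 − 1 = 4.
φ(11) = 11 − 1 = 10.
φ(13) = 13 − 1 = 12.
φ(23) = 23 − 1 = 22.
φ(31^2) = 31^2 − 31^1 = 961 − 31 = 930.
Since φ is multiplicative, φ(15803645) = 4 · 10 · 12 · 22 · 930 = 9820800.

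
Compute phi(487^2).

φ(487^2) = 487^1·(487−1) = 487·486 = 236682.

236682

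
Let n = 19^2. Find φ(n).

342

φ(19^2) = 19^2 − 19^1 = 361 − 19 = 342.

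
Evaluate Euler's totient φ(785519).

591360

First factor: 785519 = 7^2 · 17 · 23 · 41.
φ(785519) = 785519 · (1 − 1/7) · (1 − 1/17) · (1 − 1/23) · (1 − 1/41)
       = 785519 · 84480/112217 = 591360.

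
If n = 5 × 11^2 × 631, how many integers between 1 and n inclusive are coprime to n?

277200

φ(381755) = 381755 · (1 − 1/5) · (1 − 1/11) · (1 − 1/631)
       = 381755 · 25200/34705 = 277200.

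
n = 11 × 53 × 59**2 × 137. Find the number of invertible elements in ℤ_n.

242003840

φ(278030951) = 278030951 · (1 − 1/11) · (1 − 1/53) · (1 − 1/59) · (1 − 1/137)
       = 278030951 · 4101760/4712389 = 242003840.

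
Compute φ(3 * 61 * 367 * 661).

φ(44393421) = 44393421 · (1 − 1/3) · (1 − 1/61) · (1 − 1/367) · (1 − 1/661)
       = 44393421 · 28987200/44393421 = 28987200.

28987200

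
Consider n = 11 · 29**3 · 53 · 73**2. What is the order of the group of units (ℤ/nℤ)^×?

64359509760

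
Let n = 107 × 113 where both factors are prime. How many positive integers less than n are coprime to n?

For distinct primes, φ(pq) = (p−1)(q−1) = 106 × 112 = 11872.

11872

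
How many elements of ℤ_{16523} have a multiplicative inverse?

14400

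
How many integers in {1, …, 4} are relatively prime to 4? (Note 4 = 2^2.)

2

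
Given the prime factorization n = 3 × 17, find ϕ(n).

φ(3) = 3 − 1 = 2.
φ(17) = 17 − 1 = 16.
φ(51) = 2 × 16 = 32.

32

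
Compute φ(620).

620 = 2^2 · 5 · 31.
φ(620) = 620 · (1 − 1/2) · (1 − 1/5) · (1 − 1/31)
       = 620 · 120/310 = 240.

240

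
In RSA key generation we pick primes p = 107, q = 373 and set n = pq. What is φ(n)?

39432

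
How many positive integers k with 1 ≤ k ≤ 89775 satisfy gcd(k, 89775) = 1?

38880

89775 = 3^3 · 5^2 · 7 · 19.
φ(3^3) = 3^3 − 3^2 = 27 − 9 = 18.
φ(5^2) = 5^2 − 5^1 = 25 − 5 = 20.
φ(7) = 7 − 1 = 6.
φ(19) = 19 − 1 = 18.
φ(89775) = 18 × 20 × 6 × 18 = 38880.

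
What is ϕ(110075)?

Prime factorization: 110075 = 5**2 · 7 · 17 · 37.
φ(110075) = 110075 · (1 − 1/5) · (1 − 1/7) · (1 − 1/17) · (1 − 1/37)
       = 110075 · 13824/22015 = 69120.

69120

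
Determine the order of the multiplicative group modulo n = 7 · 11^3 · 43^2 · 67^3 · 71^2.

φ(26118853664696639) = 26118853664696639 · (1 − 1/7) · (1 − 1/11) · (1 − 1/43) · (1 − 1/67) · (1 − 1/71)
       = 26118853664696639 · 11642400/15750427 = 19306533207376800.

19306533207376800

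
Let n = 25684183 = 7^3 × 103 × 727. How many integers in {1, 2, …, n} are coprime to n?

φ(25684183) = 25684183 · (1 − 1/7) · (1 − 1/103) · (1 − 1/727)
       = 25684183 · 444312/524167 = 21771288.

21771288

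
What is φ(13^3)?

2028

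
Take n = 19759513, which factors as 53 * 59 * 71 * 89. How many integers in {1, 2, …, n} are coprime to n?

18578560

φ(19759513) = 19759513 · (1 − 1/53) · (1 − 1/59) · (1 − 1/71) · (1 − 1/89)
       = 19759513 · 18578560/19759513 = 18578560.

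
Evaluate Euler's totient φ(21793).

Prime factorization: 21793 = 19 · 31 · 37.
φ(21793) = 21793 · (1 − 1/19) · (1 − 1/31) · (1 − 1/37)
       = 21793 · 19440/21793 = 19440.

19440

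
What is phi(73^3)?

383688

φ(73^3) = 73^2·(73−1) = 5329·72 = 383688.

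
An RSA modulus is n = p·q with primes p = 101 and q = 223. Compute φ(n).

22200

φ(22523) = 22523 · (1 − 1/101) · (1 − 1/223)
       = 22523 · 22200/22523 = 22200.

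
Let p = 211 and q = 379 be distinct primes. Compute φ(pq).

For distinct primes, φ(pq) = (p−1)(q−1) = 210 × 378 = 79380.

79380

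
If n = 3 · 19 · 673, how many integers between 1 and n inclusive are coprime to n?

24192

φ(38361) = 38361 · (1 − 1/3) · (1 − 1/19) · (1 − 1/673)
       = 38361 · 24192/38361 = 24192.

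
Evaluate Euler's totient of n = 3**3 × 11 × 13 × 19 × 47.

φ(3^3) = 3^3 − 3^2 = 27 − 9 = 18.
φ(11) = 11 − 1 = 10.
φ(13) = 13 − 1 = 12.
φ(19) = 19 − 1 = 18.
φ(47) = 47 − 1 = 46.
Multiply: 18 · 10 · 12 · 18 · 46 = 1788480.

1788480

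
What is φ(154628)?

70560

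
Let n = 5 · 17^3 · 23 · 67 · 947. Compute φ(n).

φ(5) = 5 − 1 = 4.
φ(17^3) = 17^3 − 17^2 = 4913 − 289 = 4624.
φ(23) = 23 − 1 = 22.
φ(67) = 67 − 1 = 66.
φ(947) = 947 − 1 = 946.
Multiply: 4 · 4624 · 22 · 66 · 946 = 25405957632.

25405957632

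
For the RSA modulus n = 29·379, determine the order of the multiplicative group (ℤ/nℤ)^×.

For distinct primes, φ(pq) = (p−1)(q−1) = 28 × 378 = 10584.

10584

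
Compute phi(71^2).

4970

φ(5041) = 5041 · (1 − 1/71)
       = 5041 · 70/71 = 4970.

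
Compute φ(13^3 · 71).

141960

φ(13^3) = 13^2·(13−1) = 169·12 = 2028.
φ(71) = 71 − 1 = 70.
Since φ is multiplicative, φ(155987) = 2028 · 70 = 141960.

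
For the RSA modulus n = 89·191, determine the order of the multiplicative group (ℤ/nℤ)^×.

For distinct primes, φ(pq) = (p−1)(q−1) = 88 × 190 = 16720.

16720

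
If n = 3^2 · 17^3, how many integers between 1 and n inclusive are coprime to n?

φ(44217) = 44217 · (1 − 1/3) · (1 − 1/17)
       = 44217 · 32/51 = 27744.

27744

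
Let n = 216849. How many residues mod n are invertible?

137760

Factor 216849: 216849 = 3 · 41**2 · 43.
φ(3) = 3 − 1 = 2.
φ(41^2) = 41^2 − 41^1 = 1681 − 41 = 1640.
φ(43) = 43 − 1 = 42.
Multiply: 2 · 1640 · 42 = 137760.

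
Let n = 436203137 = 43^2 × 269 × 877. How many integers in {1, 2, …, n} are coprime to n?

φ(43^2) = 43^2 − 43^1 = 1849 − 43 = 1806.
φ(269) = 269 − 1 = 268.
φ(877) = 877 − 1 = 876.
Since φ is multiplicative, φ(436203137) = 1806 · 268 · 876 = 423991008.

423991008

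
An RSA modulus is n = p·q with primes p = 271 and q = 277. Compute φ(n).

74520

For distinct primes, φ(pq) = (p−1)(q−1) = 270 × 276 = 74520.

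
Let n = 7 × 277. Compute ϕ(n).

φ(1939) = 1939 · (1 − 1/7) · (1 − 1/277)
       = 1939 · 1656/1939 = 1656.

1656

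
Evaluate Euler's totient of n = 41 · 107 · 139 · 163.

94789440

φ(99396259) = 99396259 · (1 − 1/41) · (1 − 1/107) · (1 − 1/139) · (1 − 1/163)
       = 99396259 · 94789440/99396259 = 94789440.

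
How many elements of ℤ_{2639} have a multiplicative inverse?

2016

First factor: 2639 = 7 * 13 * 29.
φ(2639) = 2639 · (1 − 1/7) · (1 − 1/13) · (1 − 1/29)
       = 2639 · 2016/2639 = 2016.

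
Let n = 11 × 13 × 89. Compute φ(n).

φ(12727) = 12727 · (1 − 1/11) · (1 − 1/13) · (1 − 1/89)
       = 12727 · 10560/12727 = 10560.

10560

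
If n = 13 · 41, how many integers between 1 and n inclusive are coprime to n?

φ(13) = 13 − 1 = 12.
φ(41) = 41 − 1 = 40.
φ(533) = 12 × 40 = 480.

480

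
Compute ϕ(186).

First factor: 186 = 2 * 3 * 31.
φ(186) = 186 · (1 − 1/2) · (1 − 1/3) · (1 − 1/31)
       = 186 · 60/186 = 60.

60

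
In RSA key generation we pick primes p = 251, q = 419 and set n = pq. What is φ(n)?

φ(105169) = 105169 · (1 − 1/251) · (1 − 1/419)
       = 105169 · 104500/105169 = 104500.

104500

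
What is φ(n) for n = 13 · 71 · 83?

68880

φ(13) = 13 − 1 = 12.
φ(71) = 71 − 1 = 70.
φ(83) = 83 − 1 = 82.
Multiply: 12 · 70 · 82 = 68880.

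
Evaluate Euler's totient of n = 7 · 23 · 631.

φ(101591) = 101591 · (1 − 1/7) · (1 − 1/23) · (1 − 1/631)
       = 101591 · 83160/101591 = 83160.

83160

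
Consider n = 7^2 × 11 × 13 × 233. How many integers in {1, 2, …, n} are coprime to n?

φ(7^2) = 7^1·(7−1) = 7·6 = 42.
φ(11) = 11 − 1 = 10.
φ(13) = 13 − 1 = 12.
φ(233) = 233 − 1 = 232.
φ(1632631) = 42 × 10 × 12 × 232 = 1169280.

1169280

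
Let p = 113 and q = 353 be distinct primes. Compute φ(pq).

φ(113) = 113 − 1 = 112.
φ(353) = 353 − 1 = 352.
φ(39889) = 112 × 352 = 39424.

39424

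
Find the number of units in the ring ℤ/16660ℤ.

5376

Prime factorization: 16660 = 2^2 · 5 · 7^2 · 17.
φ(2^2) = 2^1·(2−1) = 2·1 = 2.
φ(5) = 5 − 1 = 4.
φ(7^2) = 7^1·(7−1) = 7·6 = 42.
φ(17) = 17 − 1 = 16.
Since φ is multiplicative, φ(16660) = 2 · 4 · 42 · 16 = 5376.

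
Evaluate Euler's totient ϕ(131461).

131461 = 11 * 17 * 19 * 37.
φ(11) = 11 − 1 = 10.
φ(17) = 17 − 1 = 16.
φ(19) = 19 − 1 = 18.
φ(37) = 37 − 1 = 36.
Multiply: 10 · 16 · 18 · 36 = 103680.

103680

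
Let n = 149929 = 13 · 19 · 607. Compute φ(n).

φ(13) = 13 − 1 = 12.
φ(19) = 19 − 1 = 18.
φ(607) = 607 − 1 = 606.
Since φ is multiplicative, φ(149929) = 12 · 18 · 606 = 130896.

130896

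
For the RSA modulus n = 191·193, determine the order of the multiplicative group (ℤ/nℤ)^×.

36480

φ(pq) = (p−1)(q−1) = 190 · 192 = 36480.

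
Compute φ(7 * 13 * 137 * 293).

φ(3652831) = 3652831 · (1 − 1/7) · (1 − 1/13) · (1 − 1/137) · (1 − 1/293)
       = 3652831 · 2859264/3652831 = 2859264.

2859264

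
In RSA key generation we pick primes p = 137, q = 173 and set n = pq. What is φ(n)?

23392

φ(137) = 137 − 1 = 136.
φ(173) = 173 − 1 = 172.
φ(23701) = 136 × 172 = 23392.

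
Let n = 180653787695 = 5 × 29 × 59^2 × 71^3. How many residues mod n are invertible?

135242367680

φ(5) = 5 − 1 = 4.
φ(29) = 29 − 1 = 28.
φ(59^2) = 59^2 − 59^1 = 3481 − 59 = 3422.
φ(71^3) = 71^3 − 71^2 = 357911 − 5041 = 352870.
φ(180653787695) = 4 × 28 × 3422 × 352870 = 135242367680.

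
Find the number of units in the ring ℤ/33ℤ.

20

Prime factorization: 33 = 3 × 11.
φ(33) = 33 · (1 − 1/3) · (1 − 1/11)
       = 33 · 20/33 = 20.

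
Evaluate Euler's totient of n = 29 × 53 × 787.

φ(1209619) = 1209619 · (1 − 1/29) · (1 − 1/53) · (1 − 1/787)
       = 1209619 · 1144416/1209619 = 1144416.

1144416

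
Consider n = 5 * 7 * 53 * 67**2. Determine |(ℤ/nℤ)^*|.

φ(8327095) = 8327095 · (1 − 1/5) · (1 − 1/7) · (1 − 1/53) · (1 − 1/67)
       = 8327095 · 82368/124285 = 5518656.

5518656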